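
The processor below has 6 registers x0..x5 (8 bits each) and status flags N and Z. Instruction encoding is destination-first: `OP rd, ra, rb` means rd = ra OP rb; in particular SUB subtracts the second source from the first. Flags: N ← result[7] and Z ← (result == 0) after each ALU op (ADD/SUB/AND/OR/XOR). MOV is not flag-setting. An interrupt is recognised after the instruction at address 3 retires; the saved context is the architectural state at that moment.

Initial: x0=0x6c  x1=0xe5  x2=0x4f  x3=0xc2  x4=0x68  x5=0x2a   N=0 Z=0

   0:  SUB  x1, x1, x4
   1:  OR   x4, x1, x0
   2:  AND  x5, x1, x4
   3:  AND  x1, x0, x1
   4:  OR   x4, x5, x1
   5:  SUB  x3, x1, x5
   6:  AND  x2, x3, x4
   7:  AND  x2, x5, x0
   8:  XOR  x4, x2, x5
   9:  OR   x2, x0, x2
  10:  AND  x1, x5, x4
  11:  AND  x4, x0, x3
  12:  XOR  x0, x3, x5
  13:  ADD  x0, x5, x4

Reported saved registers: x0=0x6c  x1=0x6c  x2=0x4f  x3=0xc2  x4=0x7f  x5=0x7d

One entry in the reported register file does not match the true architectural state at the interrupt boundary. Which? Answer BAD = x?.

after  0: x0=0x6c x1=0x7d x2=0x4f x3=0xc2 x4=0x68 x5=0x2a  N=0 Z=0
after  1: x0=0x6c x1=0x7d x2=0x4f x3=0xc2 x4=0x7d x5=0x2a  N=0 Z=0
after  2: x0=0x6c x1=0x7d x2=0x4f x3=0xc2 x4=0x7d x5=0x7d  N=0 Z=0
after  3: x0=0x6c x1=0x6c x2=0x4f x3=0xc2 x4=0x7d x5=0x7d  N=0 Z=0
-- IRQ taken; context saved, return-PC = 4 --
mismatch: x4: reported 0x7f vs actual 0x7d

BAD = x4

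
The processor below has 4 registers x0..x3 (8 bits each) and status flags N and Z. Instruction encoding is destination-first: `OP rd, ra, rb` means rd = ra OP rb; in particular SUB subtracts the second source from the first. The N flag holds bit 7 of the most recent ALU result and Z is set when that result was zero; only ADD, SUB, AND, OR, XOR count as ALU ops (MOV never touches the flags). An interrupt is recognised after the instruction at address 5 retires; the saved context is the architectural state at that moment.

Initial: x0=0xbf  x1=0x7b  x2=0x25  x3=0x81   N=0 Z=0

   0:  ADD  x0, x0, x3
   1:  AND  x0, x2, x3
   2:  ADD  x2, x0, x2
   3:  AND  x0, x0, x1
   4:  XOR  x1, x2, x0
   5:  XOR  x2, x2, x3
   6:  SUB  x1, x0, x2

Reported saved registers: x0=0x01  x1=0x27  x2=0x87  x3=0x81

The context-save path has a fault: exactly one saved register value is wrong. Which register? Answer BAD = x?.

BAD = x2

after  0: x0=0x40 x1=0x7b x2=0x25 x3=0x81  N=0 Z=0
after  1: x0=0x01 x1=0x7b x2=0x25 x3=0x81  N=0 Z=0
after  2: x0=0x01 x1=0x7b x2=0x26 x3=0x81  N=0 Z=0
after  3: x0=0x01 x1=0x7b x2=0x26 x3=0x81  N=0 Z=0
after  4: x0=0x01 x1=0x27 x2=0x26 x3=0x81  N=0 Z=0
after  5: x0=0x01 x1=0x27 x2=0xa7 x3=0x81  N=1 Z=0
-- IRQ taken; context saved, return-PC = 6 --
mismatch: x2: reported 0x87 vs actual 0xa7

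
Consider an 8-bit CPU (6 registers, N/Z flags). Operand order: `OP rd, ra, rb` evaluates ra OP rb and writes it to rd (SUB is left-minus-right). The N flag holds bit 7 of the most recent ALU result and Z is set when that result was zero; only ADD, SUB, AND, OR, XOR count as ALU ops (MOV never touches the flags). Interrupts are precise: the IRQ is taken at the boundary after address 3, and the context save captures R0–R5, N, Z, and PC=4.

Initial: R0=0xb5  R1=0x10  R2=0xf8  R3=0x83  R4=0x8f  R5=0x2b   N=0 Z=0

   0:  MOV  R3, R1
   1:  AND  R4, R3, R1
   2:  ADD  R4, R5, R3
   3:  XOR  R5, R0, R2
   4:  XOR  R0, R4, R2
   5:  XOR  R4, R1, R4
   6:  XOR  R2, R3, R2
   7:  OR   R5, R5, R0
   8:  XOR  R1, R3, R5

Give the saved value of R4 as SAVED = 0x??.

after  0: R0=0xb5 R1=0x10 R2=0xf8 R3=0x10 R4=0x8f R5=0x2b  N=0 Z=0
after  1: R0=0xb5 R1=0x10 R2=0xf8 R3=0x10 R4=0x10 R5=0x2b  N=0 Z=0
after  2: R0=0xb5 R1=0x10 R2=0xf8 R3=0x10 R4=0x3b R5=0x2b  N=0 Z=0
after  3: R0=0xb5 R1=0x10 R2=0xf8 R3=0x10 R4=0x3b R5=0x4d  N=0 Z=0
-- IRQ taken; context saved, return-PC = 4 --

SAVED = 0x3b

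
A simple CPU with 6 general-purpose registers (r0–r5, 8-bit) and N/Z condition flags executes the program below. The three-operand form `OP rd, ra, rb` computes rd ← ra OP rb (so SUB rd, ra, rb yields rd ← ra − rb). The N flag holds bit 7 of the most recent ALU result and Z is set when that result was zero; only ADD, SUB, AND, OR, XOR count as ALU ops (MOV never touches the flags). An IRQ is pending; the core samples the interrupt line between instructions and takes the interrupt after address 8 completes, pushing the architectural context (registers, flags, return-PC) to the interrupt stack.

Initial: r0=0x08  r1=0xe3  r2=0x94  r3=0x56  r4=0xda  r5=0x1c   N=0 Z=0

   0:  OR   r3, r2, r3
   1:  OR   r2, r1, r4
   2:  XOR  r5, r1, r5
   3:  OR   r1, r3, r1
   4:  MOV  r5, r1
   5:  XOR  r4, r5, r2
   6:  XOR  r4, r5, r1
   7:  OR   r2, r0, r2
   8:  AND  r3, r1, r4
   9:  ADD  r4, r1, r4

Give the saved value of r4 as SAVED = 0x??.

after  0: r0=0x08 r1=0xe3 r2=0x94 r3=0xd6 r4=0xda r5=0x1c  N=1 Z=0
after  1: r0=0x08 r1=0xe3 r2=0xfb r3=0xd6 r4=0xda r5=0x1c  N=1 Z=0
after  2: r0=0x08 r1=0xe3 r2=0xfb r3=0xd6 r4=0xda r5=0xff  N=1 Z=0
after  3: r0=0x08 r1=0xf7 r2=0xfb r3=0xd6 r4=0xda r5=0xff  N=1 Z=0
after  4: r0=0x08 r1=0xf7 r2=0xfb r3=0xd6 r4=0xda r5=0xf7  N=1 Z=0
after  5: r0=0x08 r1=0xf7 r2=0xfb r3=0xd6 r4=0x0c r5=0xf7  N=0 Z=0
after  6: r0=0x08 r1=0xf7 r2=0xfb r3=0xd6 r4=0x00 r5=0xf7  N=0 Z=1
after  7: r0=0x08 r1=0xf7 r2=0xfb r3=0xd6 r4=0x00 r5=0xf7  N=1 Z=0
after  8: r0=0x08 r1=0xf7 r2=0xfb r3=0x00 r4=0x00 r5=0xf7  N=0 Z=1
-- IRQ taken; context saved, return-PC = 9 --

SAVED = 0x00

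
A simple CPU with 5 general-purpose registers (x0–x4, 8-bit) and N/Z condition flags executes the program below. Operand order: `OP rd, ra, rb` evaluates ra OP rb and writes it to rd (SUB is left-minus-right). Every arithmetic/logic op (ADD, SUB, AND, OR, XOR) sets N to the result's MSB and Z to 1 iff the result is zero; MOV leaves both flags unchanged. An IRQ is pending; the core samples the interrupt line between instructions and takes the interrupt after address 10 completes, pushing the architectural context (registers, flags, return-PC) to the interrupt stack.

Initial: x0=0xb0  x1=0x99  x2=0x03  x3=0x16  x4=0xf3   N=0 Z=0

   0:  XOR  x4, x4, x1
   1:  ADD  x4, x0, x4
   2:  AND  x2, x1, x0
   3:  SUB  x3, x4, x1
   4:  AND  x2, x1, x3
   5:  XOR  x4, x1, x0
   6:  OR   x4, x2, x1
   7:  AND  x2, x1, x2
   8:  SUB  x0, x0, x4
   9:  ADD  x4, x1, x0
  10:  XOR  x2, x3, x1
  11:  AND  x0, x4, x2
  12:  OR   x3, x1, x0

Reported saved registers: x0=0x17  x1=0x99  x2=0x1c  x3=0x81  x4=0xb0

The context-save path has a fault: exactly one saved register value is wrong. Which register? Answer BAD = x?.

BAD = x2

after  0: x0=0xb0 x1=0x99 x2=0x03 x3=0x16 x4=0x6a  N=0 Z=0
after  1: x0=0xb0 x1=0x99 x2=0x03 x3=0x16 x4=0x1a  N=0 Z=0
after  2: x0=0xb0 x1=0x99 x2=0x90 x3=0x16 x4=0x1a  N=1 Z=0
after  3: x0=0xb0 x1=0x99 x2=0x90 x3=0x81 x4=0x1a  N=1 Z=0
after  4: x0=0xb0 x1=0x99 x2=0x81 x3=0x81 x4=0x1a  N=1 Z=0
after  5: x0=0xb0 x1=0x99 x2=0x81 x3=0x81 x4=0x29  N=0 Z=0
after  6: x0=0xb0 x1=0x99 x2=0x81 x3=0x81 x4=0x99  N=1 Z=0
after  7: x0=0xb0 x1=0x99 x2=0x81 x3=0x81 x4=0x99  N=1 Z=0
after  8: x0=0x17 x1=0x99 x2=0x81 x3=0x81 x4=0x99  N=0 Z=0
after  9: x0=0x17 x1=0x99 x2=0x81 x3=0x81 x4=0xb0  N=1 Z=0
after 10: x0=0x17 x1=0x99 x2=0x18 x3=0x81 x4=0xb0  N=0 Z=0
-- IRQ taken; context saved, return-PC = 11 --
mismatch: x2: reported 0x1c vs actual 0x18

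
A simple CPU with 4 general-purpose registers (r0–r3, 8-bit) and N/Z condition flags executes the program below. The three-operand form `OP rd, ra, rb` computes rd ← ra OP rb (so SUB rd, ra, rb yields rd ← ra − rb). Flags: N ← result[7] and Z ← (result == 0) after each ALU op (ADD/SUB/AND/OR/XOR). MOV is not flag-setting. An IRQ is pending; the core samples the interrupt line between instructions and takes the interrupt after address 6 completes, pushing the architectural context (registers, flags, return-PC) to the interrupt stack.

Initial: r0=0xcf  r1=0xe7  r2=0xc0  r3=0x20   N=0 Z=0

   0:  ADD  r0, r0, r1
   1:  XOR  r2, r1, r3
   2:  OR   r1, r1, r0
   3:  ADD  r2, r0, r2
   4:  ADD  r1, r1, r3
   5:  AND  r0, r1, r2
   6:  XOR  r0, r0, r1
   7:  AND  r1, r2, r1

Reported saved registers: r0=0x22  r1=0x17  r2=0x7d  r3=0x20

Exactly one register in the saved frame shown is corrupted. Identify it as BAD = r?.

BAD = r0

after  0: r0=0xb6 r1=0xe7 r2=0xc0 r3=0x20  N=1 Z=0
after  1: r0=0xb6 r1=0xe7 r2=0xc7 r3=0x20  N=1 Z=0
after  2: r0=0xb6 r1=0xf7 r2=0xc7 r3=0x20  N=1 Z=0
after  3: r0=0xb6 r1=0xf7 r2=0x7d r3=0x20  N=0 Z=0
after  4: r0=0xb6 r1=0x17 r2=0x7d r3=0x20  N=0 Z=0
after  5: r0=0x15 r1=0x17 r2=0x7d r3=0x20  N=0 Z=0
after  6: r0=0x02 r1=0x17 r2=0x7d r3=0x20  N=0 Z=0
-- IRQ taken; context saved, return-PC = 7 --
mismatch: r0: reported 0x22 vs actual 0x02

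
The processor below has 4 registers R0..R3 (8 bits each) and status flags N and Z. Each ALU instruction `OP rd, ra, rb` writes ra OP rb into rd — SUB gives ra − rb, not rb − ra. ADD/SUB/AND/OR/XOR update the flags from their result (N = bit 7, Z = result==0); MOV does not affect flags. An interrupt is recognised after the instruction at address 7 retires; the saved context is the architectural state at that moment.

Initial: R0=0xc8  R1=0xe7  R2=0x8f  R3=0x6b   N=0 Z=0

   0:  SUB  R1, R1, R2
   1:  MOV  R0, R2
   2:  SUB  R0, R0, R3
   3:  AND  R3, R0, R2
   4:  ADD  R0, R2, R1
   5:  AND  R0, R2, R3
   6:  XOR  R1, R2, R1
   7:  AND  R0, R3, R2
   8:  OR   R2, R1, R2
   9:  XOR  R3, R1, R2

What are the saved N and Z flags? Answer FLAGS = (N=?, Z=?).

after  0: R0=0xc8 R1=0x58 R2=0x8f R3=0x6b  N=0 Z=0
after  1: R0=0x8f R1=0x58 R2=0x8f R3=0x6b  N=0 Z=0
after  2: R0=0x24 R1=0x58 R2=0x8f R3=0x6b  N=0 Z=0
after  3: R0=0x24 R1=0x58 R2=0x8f R3=0x04  N=0 Z=0
after  4: R0=0xe7 R1=0x58 R2=0x8f R3=0x04  N=1 Z=0
after  5: R0=0x04 R1=0x58 R2=0x8f R3=0x04  N=0 Z=0
after  6: R0=0x04 R1=0xd7 R2=0x8f R3=0x04  N=1 Z=0
after  7: R0=0x04 R1=0xd7 R2=0x8f R3=0x04  N=0 Z=0
-- IRQ taken; context saved, return-PC = 8 --

FLAGS = (N=0, Z=0)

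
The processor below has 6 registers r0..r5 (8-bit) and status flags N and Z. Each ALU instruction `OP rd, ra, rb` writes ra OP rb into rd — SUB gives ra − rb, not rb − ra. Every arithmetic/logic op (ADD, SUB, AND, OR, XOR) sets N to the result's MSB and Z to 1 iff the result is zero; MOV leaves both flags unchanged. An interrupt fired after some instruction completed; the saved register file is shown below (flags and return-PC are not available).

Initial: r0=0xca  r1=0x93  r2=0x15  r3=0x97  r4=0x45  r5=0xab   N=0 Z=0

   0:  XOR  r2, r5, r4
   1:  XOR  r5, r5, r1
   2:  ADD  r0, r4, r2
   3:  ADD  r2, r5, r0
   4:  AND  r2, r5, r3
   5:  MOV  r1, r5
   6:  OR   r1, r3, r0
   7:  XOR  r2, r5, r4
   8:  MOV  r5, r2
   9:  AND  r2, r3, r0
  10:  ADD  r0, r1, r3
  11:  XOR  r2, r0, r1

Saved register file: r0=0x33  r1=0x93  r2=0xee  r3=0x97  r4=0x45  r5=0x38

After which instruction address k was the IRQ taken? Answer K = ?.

after  0: r0=0xca r1=0x93 r2=0xee r3=0x97 r4=0x45 r5=0xab  N=1 Z=0
after  1: r0=0xca r1=0x93 r2=0xee r3=0x97 r4=0x45 r5=0x38  N=0 Z=0
after  2: r0=0x33 r1=0x93 r2=0xee r3=0x97 r4=0x45 r5=0x38  N=0 Z=0
-- IRQ taken; context saved, return-PC = 3 --

K = 2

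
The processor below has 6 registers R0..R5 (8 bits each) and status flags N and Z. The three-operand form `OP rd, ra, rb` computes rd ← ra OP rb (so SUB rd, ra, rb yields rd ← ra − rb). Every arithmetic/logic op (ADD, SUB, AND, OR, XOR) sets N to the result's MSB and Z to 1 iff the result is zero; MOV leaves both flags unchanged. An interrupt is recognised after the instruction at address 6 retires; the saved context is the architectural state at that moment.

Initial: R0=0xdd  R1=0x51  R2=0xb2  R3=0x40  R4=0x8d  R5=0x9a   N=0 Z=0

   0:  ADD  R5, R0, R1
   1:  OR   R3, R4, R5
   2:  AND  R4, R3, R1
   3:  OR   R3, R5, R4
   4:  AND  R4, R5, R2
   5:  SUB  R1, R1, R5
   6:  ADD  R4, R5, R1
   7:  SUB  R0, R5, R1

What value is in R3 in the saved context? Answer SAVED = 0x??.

SAVED = 0x2f

after  0: R0=0xdd R1=0x51 R2=0xb2 R3=0x40 R4=0x8d R5=0x2e  N=0 Z=0
after  1: R0=0xdd R1=0x51 R2=0xb2 R3=0xaf R4=0x8d R5=0x2e  N=1 Z=0
after  2: R0=0xdd R1=0x51 R2=0xb2 R3=0xaf R4=0x01 R5=0x2e  N=0 Z=0
after  3: R0=0xdd R1=0x51 R2=0xb2 R3=0x2f R4=0x01 R5=0x2e  N=0 Z=0
after  4: R0=0xdd R1=0x51 R2=0xb2 R3=0x2f R4=0x22 R5=0x2e  N=0 Z=0
after  5: R0=0xdd R1=0x23 R2=0xb2 R3=0x2f R4=0x22 R5=0x2e  N=0 Z=0
after  6: R0=0xdd R1=0x23 R2=0xb2 R3=0x2f R4=0x51 R5=0x2e  N=0 Z=0
-- IRQ taken; context saved, return-PC = 7 --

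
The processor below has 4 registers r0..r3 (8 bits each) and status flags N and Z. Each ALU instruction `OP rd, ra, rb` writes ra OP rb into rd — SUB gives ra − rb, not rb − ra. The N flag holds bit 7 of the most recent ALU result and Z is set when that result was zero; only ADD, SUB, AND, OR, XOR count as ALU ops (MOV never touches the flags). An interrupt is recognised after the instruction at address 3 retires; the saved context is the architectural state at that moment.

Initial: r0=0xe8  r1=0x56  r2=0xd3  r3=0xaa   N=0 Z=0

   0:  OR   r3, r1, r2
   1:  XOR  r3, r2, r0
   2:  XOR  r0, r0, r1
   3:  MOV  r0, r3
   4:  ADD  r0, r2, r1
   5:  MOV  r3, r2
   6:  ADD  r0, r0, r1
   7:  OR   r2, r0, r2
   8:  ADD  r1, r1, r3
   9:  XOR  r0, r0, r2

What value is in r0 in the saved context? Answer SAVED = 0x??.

after  0: r0=0xe8 r1=0x56 r2=0xd3 r3=0xd7  N=1 Z=0
after  1: r0=0xe8 r1=0x56 r2=0xd3 r3=0x3b  N=0 Z=0
after  2: r0=0xbe r1=0x56 r2=0xd3 r3=0x3b  N=1 Z=0
after  3: r0=0x3b r1=0x56 r2=0xd3 r3=0x3b  N=1 Z=0
-- IRQ taken; context saved, return-PC = 4 --

SAVED = 0x3b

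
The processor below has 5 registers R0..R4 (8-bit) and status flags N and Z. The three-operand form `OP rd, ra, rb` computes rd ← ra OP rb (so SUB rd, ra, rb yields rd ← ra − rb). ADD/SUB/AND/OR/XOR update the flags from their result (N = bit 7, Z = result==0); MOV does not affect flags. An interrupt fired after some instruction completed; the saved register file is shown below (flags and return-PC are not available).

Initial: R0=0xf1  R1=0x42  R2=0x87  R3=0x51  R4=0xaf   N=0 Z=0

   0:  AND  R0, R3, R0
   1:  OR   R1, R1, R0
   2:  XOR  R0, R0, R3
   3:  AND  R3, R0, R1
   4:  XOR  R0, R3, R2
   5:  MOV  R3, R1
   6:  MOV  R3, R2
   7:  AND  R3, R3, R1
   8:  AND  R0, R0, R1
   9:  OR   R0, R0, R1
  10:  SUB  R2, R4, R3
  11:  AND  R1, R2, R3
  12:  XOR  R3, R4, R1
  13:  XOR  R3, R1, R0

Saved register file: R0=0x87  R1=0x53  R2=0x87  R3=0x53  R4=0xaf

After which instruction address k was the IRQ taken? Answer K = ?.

K = 5

after  0: R0=0x51 R1=0x42 R2=0x87 R3=0x51 R4=0xaf  N=0 Z=0
after  1: R0=0x51 R1=0x53 R2=0x87 R3=0x51 R4=0xaf  N=0 Z=0
after  2: R0=0x00 R1=0x53 R2=0x87 R3=0x51 R4=0xaf  N=0 Z=1
after  3: R0=0x00 R1=0x53 R2=0x87 R3=0x00 R4=0xaf  N=0 Z=1
after  4: R0=0x87 R1=0x53 R2=0x87 R3=0x00 R4=0xaf  N=1 Z=0
after  5: R0=0x87 R1=0x53 R2=0x87 R3=0x53 R4=0xaf  N=1 Z=0
-- IRQ taken; context saved, return-PC = 6 --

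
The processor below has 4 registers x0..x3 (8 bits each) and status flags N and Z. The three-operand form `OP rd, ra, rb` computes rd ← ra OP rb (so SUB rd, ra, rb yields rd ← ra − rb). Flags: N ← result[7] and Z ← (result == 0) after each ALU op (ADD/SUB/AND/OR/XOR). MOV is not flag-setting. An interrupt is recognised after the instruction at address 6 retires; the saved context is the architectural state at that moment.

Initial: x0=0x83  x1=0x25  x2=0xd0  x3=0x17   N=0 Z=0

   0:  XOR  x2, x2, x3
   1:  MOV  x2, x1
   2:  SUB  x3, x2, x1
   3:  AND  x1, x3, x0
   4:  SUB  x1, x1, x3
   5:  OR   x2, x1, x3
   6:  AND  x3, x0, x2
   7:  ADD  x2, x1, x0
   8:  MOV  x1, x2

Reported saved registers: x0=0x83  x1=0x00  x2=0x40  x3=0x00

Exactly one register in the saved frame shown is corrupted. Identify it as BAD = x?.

after  0: x0=0x83 x1=0x25 x2=0xc7 x3=0x17  N=1 Z=0
after  1: x0=0x83 x1=0x25 x2=0x25 x3=0x17  N=1 Z=0
after  2: x0=0x83 x1=0x25 x2=0x25 x3=0x00  N=0 Z=1
after  3: x0=0x83 x1=0x00 x2=0x25 x3=0x00  N=0 Z=1
after  4: x0=0x83 x1=0x00 x2=0x25 x3=0x00  N=0 Z=1
after  5: x0=0x83 x1=0x00 x2=0x00 x3=0x00  N=0 Z=1
after  6: x0=0x83 x1=0x00 x2=0x00 x3=0x00  N=0 Z=1
-- IRQ taken; context saved, return-PC = 7 --
mismatch: x2: reported 0x40 vs actual 0x00

BAD = x2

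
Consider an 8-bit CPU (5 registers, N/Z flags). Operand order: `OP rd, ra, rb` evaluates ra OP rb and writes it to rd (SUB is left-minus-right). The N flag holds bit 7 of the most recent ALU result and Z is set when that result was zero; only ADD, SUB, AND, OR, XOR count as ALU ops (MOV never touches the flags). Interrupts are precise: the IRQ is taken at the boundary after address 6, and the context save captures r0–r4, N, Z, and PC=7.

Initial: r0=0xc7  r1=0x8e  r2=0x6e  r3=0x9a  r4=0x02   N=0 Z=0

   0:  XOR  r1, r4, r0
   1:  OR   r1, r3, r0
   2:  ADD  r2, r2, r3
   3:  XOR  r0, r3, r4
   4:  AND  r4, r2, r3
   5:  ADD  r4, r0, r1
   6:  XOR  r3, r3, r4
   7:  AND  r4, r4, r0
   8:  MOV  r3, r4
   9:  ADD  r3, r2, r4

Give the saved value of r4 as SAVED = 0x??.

SAVED = 0x77

after  0: r0=0xc7 r1=0xc5 r2=0x6e r3=0x9a r4=0x02  N=1 Z=0
after  1: r0=0xc7 r1=0xdf r2=0x6e r3=0x9a r4=0x02  N=1 Z=0
after  2: r0=0xc7 r1=0xdf r2=0x08 r3=0x9a r4=0x02  N=0 Z=0
after  3: r0=0x98 r1=0xdf r2=0x08 r3=0x9a r4=0x02  N=1 Z=0
after  4: r0=0x98 r1=0xdf r2=0x08 r3=0x9a r4=0x08  N=0 Z=0
after  5: r0=0x98 r1=0xdf r2=0x08 r3=0x9a r4=0x77  N=0 Z=0
after  6: r0=0x98 r1=0xdf r2=0x08 r3=0xed r4=0x77  N=1 Z=0
-- IRQ taken; context saved, return-PC = 7 --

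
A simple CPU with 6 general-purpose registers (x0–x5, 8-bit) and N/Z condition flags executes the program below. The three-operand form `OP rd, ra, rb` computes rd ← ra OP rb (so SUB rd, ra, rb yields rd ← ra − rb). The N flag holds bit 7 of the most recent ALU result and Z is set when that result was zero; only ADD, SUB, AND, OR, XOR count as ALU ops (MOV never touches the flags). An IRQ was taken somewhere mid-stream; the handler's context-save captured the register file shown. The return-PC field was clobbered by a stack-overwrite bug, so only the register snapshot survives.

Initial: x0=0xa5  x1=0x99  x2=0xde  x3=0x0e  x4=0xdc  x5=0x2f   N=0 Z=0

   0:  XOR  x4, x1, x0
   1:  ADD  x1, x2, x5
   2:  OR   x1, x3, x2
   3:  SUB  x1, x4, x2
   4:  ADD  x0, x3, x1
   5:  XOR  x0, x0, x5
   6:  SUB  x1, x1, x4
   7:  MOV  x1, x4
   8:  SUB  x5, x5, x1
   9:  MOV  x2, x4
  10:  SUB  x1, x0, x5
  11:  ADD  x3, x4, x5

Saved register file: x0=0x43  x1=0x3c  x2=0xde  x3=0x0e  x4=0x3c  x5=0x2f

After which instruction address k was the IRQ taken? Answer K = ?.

K = 7

after  0: x0=0xa5 x1=0x99 x2=0xde x3=0x0e x4=0x3c x5=0x2f  N=0 Z=0
after  1: x0=0xa5 x1=0x0d x2=0xde x3=0x0e x4=0x3c x5=0x2f  N=0 Z=0
after  2: x0=0xa5 x1=0xde x2=0xde x3=0x0e x4=0x3c x5=0x2f  N=1 Z=0
after  3: x0=0xa5 x1=0x5e x2=0xde x3=0x0e x4=0x3c x5=0x2f  N=0 Z=0
after  4: x0=0x6c x1=0x5e x2=0xde x3=0x0e x4=0x3c x5=0x2f  N=0 Z=0
after  5: x0=0x43 x1=0x5e x2=0xde x3=0x0e x4=0x3c x5=0x2f  N=0 Z=0
after  6: x0=0x43 x1=0x22 x2=0xde x3=0x0e x4=0x3c x5=0x2f  N=0 Z=0
after  7: x0=0x43 x1=0x3c x2=0xde x3=0x0e x4=0x3c x5=0x2f  N=0 Z=0
-- IRQ taken; context saved, return-PC = 8 --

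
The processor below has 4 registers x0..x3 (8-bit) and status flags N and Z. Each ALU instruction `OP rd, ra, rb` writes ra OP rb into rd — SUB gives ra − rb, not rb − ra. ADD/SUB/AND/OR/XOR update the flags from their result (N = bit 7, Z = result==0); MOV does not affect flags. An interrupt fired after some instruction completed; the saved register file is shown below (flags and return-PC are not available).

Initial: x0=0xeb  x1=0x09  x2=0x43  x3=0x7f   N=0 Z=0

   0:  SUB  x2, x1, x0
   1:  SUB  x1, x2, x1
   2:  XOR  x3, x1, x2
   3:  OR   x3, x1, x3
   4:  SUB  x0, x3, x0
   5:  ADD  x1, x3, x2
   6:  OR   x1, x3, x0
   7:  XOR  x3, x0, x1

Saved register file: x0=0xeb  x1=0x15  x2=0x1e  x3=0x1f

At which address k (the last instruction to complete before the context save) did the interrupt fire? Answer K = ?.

after  0: x0=0xeb x1=0x09 x2=0x1e x3=0x7f  N=0 Z=0
after  1: x0=0xeb x1=0x15 x2=0x1e x3=0x7f  N=0 Z=0
after  2: x0=0xeb x1=0x15 x2=0x1e x3=0x0b  N=0 Z=0
after  3: x0=0xeb x1=0x15 x2=0x1e x3=0x1f  N=0 Z=0
-- IRQ taken; context saved, return-PC = 4 --

K = 3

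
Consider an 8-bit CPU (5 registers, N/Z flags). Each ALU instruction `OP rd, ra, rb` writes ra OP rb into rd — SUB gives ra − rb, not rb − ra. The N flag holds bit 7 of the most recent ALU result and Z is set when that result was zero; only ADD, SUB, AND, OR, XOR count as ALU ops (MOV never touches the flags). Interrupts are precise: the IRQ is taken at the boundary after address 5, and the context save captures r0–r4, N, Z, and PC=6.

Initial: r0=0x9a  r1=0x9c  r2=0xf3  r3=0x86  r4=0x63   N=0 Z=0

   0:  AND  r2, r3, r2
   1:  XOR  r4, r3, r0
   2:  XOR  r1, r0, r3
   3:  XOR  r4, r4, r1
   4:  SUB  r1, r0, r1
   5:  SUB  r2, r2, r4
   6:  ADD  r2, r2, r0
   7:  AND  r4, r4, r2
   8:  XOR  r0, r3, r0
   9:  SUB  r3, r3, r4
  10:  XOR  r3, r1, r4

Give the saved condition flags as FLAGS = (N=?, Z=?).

after  0: r0=0x9a r1=0x9c r2=0x82 r3=0x86 r4=0x63  N=1 Z=0
after  1: r0=0x9a r1=0x9c r2=0x82 r3=0x86 r4=0x1c  N=0 Z=0
after  2: r0=0x9a r1=0x1c r2=0x82 r3=0x86 r4=0x1c  N=0 Z=0
after  3: r0=0x9a r1=0x1c r2=0x82 r3=0x86 r4=0x00  N=0 Z=1
after  4: r0=0x9a r1=0x7e r2=0x82 r3=0x86 r4=0x00  N=0 Z=0
after  5: r0=0x9a r1=0x7e r2=0x82 r3=0x86 r4=0x00  N=1 Z=0
-- IRQ taken; context saved, return-PC = 6 --

FLAGS = (N=1, Z=0)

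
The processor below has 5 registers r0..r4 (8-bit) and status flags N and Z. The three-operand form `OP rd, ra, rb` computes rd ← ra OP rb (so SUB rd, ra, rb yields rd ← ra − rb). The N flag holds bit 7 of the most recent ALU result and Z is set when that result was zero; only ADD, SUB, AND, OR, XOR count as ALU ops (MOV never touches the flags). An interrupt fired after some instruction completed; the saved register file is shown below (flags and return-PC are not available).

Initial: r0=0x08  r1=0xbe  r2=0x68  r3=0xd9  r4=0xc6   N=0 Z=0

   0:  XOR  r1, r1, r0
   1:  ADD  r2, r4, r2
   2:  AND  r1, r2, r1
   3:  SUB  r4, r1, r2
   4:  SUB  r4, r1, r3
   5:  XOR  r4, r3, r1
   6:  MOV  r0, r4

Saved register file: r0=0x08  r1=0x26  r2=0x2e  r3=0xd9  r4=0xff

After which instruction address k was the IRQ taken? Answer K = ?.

after  0: r0=0x08 r1=0xb6 r2=0x68 r3=0xd9 r4=0xc6  N=1 Z=0
after  1: r0=0x08 r1=0xb6 r2=0x2e r3=0xd9 r4=0xc6  N=0 Z=0
after  2: r0=0x08 r1=0x26 r2=0x2e r3=0xd9 r4=0xc6  N=0 Z=0
after  3: r0=0x08 r1=0x26 r2=0x2e r3=0xd9 r4=0xf8  N=1 Z=0
after  4: r0=0x08 r1=0x26 r2=0x2e r3=0xd9 r4=0x4d  N=0 Z=0
after  5: r0=0x08 r1=0x26 r2=0x2e r3=0xd9 r4=0xff  N=1 Z=0
-- IRQ taken; context saved, return-PC = 6 --

K = 5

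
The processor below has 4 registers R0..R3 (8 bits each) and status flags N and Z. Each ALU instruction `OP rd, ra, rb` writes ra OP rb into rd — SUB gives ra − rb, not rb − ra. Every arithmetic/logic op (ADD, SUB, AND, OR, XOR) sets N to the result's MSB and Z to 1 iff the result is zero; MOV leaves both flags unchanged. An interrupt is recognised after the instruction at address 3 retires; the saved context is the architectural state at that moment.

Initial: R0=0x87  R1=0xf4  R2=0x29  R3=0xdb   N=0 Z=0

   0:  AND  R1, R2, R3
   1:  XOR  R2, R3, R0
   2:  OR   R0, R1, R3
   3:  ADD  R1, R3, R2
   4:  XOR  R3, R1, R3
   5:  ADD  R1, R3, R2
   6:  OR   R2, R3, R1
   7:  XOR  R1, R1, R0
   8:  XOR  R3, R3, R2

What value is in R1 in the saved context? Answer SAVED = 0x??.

SAVED = 0x37

after  0: R0=0x87 R1=0x09 R2=0x29 R3=0xdb  N=0 Z=0
after  1: R0=0x87 R1=0x09 R2=0x5c R3=0xdb  N=0 Z=0
after  2: R0=0xdb R1=0x09 R2=0x5c R3=0xdb  N=1 Z=0
after  3: R0=0xdb R1=0x37 R2=0x5c R3=0xdb  N=0 Z=0
-- IRQ taken; context saved, return-PC = 4 --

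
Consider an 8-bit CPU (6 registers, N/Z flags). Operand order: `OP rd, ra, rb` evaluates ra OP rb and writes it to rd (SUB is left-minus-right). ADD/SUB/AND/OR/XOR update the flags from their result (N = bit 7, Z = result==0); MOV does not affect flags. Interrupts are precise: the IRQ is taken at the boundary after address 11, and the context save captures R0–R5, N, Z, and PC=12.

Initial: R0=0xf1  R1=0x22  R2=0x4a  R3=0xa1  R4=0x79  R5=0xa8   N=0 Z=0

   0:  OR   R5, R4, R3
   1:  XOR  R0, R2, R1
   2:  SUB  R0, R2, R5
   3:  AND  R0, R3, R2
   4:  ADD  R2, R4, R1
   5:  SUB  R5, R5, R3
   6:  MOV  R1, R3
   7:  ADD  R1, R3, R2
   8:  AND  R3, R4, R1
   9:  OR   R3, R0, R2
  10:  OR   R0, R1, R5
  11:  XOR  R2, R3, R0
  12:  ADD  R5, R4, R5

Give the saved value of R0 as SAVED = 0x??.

after  0: R0=0xf1 R1=0x22 R2=0x4a R3=0xa1 R4=0x79 R5=0xf9  N=1 Z=0
after  1: R0=0x68 R1=0x22 R2=0x4a R3=0xa1 R4=0x79 R5=0xf9  N=0 Z=0
after  2: R0=0x51 R1=0x22 R2=0x4a R3=0xa1 R4=0x79 R5=0xf9  N=0 Z=0
after  3: R0=0x00 R1=0x22 R2=0x4a R3=0xa1 R4=0x79 R5=0xf9  N=0 Z=1
after  4: R0=0x00 R1=0x22 R2=0x9b R3=0xa1 R4=0x79 R5=0xf9  N=1 Z=0
after  5: R0=0x00 R1=0x22 R2=0x9b R3=0xa1 R4=0x79 R5=0x58  N=0 Z=0
after  6: R0=0x00 R1=0xa1 R2=0x9b R3=0xa1 R4=0x79 R5=0x58  N=0 Z=0
after  7: R0=0x00 R1=0x3c R2=0x9b R3=0xa1 R4=0x79 R5=0x58  N=0 Z=0
after  8: R0=0x00 R1=0x3c R2=0x9b R3=0x38 R4=0x79 R5=0x58  N=0 Z=0
after  9: R0=0x00 R1=0x3c R2=0x9b R3=0x9b R4=0x79 R5=0x58  N=1 Z=0
after 10: R0=0x7c R1=0x3c R2=0x9b R3=0x9b R4=0x79 R5=0x58  N=0 Z=0
after 11: R0=0x7c R1=0x3c R2=0xe7 R3=0x9b R4=0x79 R5=0x58  N=1 Z=0
-- IRQ taken; context saved, return-PC = 12 --

SAVED = 0x7c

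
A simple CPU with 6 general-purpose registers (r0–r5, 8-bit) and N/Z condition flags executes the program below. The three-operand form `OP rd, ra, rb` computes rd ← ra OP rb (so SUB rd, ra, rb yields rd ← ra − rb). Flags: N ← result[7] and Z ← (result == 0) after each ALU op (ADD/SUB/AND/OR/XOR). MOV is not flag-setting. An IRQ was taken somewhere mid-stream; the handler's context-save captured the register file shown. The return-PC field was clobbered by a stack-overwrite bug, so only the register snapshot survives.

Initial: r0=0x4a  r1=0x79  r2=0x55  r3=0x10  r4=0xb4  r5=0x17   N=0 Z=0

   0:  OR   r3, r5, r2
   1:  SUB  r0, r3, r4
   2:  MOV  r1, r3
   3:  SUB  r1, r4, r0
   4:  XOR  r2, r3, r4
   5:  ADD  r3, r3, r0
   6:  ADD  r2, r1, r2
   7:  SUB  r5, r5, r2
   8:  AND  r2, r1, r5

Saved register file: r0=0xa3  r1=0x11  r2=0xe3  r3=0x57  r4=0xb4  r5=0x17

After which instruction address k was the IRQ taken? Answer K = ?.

K = 4

after  0: r0=0x4a r1=0x79 r2=0x55 r3=0x57 r4=0xb4 r5=0x17  N=0 Z=0
after  1: r0=0xa3 r1=0x79 r2=0x55 r3=0x57 r4=0xb4 r5=0x17  N=1 Z=0
after  2: r0=0xa3 r1=0x57 r2=0x55 r3=0x57 r4=0xb4 r5=0x17  N=1 Z=0
after  3: r0=0xa3 r1=0x11 r2=0x55 r3=0x57 r4=0xb4 r5=0x17  N=0 Z=0
after  4: r0=0xa3 r1=0x11 r2=0xe3 r3=0x57 r4=0xb4 r5=0x17  N=1 Z=0
-- IRQ taken; context saved, return-PC = 5 --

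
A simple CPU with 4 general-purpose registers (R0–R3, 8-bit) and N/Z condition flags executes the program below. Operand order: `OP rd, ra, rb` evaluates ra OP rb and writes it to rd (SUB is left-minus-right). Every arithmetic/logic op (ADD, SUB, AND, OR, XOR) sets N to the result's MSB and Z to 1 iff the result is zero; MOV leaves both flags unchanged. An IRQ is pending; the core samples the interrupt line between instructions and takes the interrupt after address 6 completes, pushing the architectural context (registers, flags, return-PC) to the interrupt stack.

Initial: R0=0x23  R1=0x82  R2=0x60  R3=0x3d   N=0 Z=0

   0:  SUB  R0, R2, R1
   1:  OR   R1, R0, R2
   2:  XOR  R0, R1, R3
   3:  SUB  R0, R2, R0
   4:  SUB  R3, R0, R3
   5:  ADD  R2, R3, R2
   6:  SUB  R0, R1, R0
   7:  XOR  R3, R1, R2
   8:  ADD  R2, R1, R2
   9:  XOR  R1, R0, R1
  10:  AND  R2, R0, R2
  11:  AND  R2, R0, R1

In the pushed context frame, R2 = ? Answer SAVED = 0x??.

after  0: R0=0xde R1=0x82 R2=0x60 R3=0x3d  N=1 Z=0
after  1: R0=0xde R1=0xfe R2=0x60 R3=0x3d  N=1 Z=0
after  2: R0=0xc3 R1=0xfe R2=0x60 R3=0x3d  N=1 Z=0
after  3: R0=0x9d R1=0xfe R2=0x60 R3=0x3d  N=1 Z=0
after  4: R0=0x9d R1=0xfe R2=0x60 R3=0x60  N=0 Z=0
after  5: R0=0x9d R1=0xfe R2=0xc0 R3=0x60  N=1 Z=0
after  6: R0=0x61 R1=0xfe R2=0xc0 R3=0x60  N=0 Z=0
-- IRQ taken; context saved, return-PC = 7 --

SAVED = 0xc0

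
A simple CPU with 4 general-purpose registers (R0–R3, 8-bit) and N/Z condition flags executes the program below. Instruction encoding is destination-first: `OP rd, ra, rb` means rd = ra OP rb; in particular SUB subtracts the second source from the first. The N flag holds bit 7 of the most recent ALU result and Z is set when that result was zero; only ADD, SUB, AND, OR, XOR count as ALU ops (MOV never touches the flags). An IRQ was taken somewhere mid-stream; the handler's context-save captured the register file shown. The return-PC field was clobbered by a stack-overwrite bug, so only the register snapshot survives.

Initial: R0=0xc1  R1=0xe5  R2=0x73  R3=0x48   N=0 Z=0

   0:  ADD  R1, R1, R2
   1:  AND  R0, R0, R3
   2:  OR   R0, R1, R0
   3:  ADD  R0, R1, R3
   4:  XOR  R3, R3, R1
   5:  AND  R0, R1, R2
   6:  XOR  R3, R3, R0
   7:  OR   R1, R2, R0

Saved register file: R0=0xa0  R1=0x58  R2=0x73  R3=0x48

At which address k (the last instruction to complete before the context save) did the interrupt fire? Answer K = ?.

after  0: R0=0xc1 R1=0x58 R2=0x73 R3=0x48  N=0 Z=0
after  1: R0=0x40 R1=0x58 R2=0x73 R3=0x48  N=0 Z=0
after  2: R0=0x58 R1=0x58 R2=0x73 R3=0x48  N=0 Z=0
after  3: R0=0xa0 R1=0x58 R2=0x73 R3=0x48  N=1 Z=0
-- IRQ taken; context saved, return-PC = 4 --

K = 3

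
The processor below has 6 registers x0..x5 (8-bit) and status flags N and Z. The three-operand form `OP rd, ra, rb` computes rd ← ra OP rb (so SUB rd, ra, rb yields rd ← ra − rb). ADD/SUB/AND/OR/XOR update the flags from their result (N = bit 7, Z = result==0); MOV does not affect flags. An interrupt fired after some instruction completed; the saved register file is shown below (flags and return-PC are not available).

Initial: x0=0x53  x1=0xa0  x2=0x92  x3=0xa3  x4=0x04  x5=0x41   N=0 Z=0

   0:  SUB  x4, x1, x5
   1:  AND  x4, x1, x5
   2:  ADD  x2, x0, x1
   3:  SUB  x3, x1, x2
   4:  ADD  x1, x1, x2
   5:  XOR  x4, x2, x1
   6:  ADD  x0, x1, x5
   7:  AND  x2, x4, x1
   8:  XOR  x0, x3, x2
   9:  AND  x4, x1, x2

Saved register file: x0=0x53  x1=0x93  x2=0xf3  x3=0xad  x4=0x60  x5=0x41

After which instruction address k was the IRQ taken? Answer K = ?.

K = 5

after  0: x0=0x53 x1=0xa0 x2=0x92 x3=0xa3 x4=0x5f x5=0x41  N=0 Z=0
after  1: x0=0x53 x1=0xa0 x2=0x92 x3=0xa3 x4=0x00 x5=0x41  N=0 Z=1
after  2: x0=0x53 x1=0xa0 x2=0xf3 x3=0xa3 x4=0x00 x5=0x41  N=1 Z=0
after  3: x0=0x53 x1=0xa0 x2=0xf3 x3=0xad x4=0x00 x5=0x41  N=1 Z=0
after  4: x0=0x53 x1=0x93 x2=0xf3 x3=0xad x4=0x00 x5=0x41  N=1 Z=0
after  5: x0=0x53 x1=0x93 x2=0xf3 x3=0xad x4=0x60 x5=0x41  N=0 Z=0
-- IRQ taken; context saved, return-PC = 6 --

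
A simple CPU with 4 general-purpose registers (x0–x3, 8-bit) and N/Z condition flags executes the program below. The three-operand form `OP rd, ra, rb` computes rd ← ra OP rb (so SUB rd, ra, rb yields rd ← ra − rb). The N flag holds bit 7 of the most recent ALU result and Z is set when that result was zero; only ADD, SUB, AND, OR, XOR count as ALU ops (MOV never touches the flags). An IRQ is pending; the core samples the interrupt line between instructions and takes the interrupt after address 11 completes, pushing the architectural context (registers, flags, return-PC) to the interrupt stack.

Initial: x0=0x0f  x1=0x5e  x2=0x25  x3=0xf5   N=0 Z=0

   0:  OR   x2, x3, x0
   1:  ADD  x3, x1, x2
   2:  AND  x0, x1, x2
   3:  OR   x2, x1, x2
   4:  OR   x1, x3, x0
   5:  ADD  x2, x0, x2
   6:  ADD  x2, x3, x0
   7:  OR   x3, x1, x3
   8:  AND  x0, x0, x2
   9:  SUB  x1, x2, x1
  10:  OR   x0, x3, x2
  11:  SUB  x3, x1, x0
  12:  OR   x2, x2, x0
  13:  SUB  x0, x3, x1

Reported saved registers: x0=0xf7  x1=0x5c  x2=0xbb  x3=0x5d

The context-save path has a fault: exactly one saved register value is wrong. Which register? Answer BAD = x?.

BAD = x0

after  0: x0=0x0f x1=0x5e x2=0xff x3=0xf5  N=1 Z=0
after  1: x0=0x0f x1=0x5e x2=0xff x3=0x5d  N=0 Z=0
after  2: x0=0x5e x1=0x5e x2=0xff x3=0x5d  N=0 Z=0
after  3: x0=0x5e x1=0x5e x2=0xff x3=0x5d  N=1 Z=0
after  4: x0=0x5e x1=0x5f x2=0xff x3=0x5d  N=0 Z=0
after  5: x0=0x5e x1=0x5f x2=0x5d x3=0x5d  N=0 Z=0
after  6: x0=0x5e x1=0x5f x2=0xbb x3=0x5d  N=1 Z=0
after  7: x0=0x5e x1=0x5f x2=0xbb x3=0x5f  N=0 Z=0
after  8: x0=0x1a x1=0x5f x2=0xbb x3=0x5f  N=0 Z=0
after  9: x0=0x1a x1=0x5c x2=0xbb x3=0x5f  N=0 Z=0
after 10: x0=0xff x1=0x5c x2=0xbb x3=0x5f  N=1 Z=0
after 11: x0=0xff x1=0x5c x2=0xbb x3=0x5d  N=0 Z=0
-- IRQ taken; context saved, return-PC = 12 --
mismatch: x0: reported 0xf7 vs actual 0xff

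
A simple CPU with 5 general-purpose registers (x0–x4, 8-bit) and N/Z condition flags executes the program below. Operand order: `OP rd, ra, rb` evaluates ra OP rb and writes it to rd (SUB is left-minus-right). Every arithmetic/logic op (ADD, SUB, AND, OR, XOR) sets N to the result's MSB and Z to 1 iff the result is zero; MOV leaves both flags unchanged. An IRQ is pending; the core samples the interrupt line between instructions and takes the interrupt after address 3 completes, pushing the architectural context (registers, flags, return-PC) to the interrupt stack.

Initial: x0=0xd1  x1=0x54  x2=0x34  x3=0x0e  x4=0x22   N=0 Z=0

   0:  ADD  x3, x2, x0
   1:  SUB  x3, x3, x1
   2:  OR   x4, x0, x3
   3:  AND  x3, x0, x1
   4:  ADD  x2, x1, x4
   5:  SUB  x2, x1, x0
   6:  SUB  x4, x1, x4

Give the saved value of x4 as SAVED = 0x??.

after  0: x0=0xd1 x1=0x54 x2=0x34 x3=0x05 x4=0x22  N=0 Z=0
after  1: x0=0xd1 x1=0x54 x2=0x34 x3=0xb1 x4=0x22  N=1 Z=0
after  2: x0=0xd1 x1=0x54 x2=0x34 x3=0xb1 x4=0xf1  N=1 Z=0
after  3: x0=0xd1 x1=0x54 x2=0x34 x3=0x50 x4=0xf1  N=0 Z=0
-- IRQ taken; context saved, return-PC = 4 --

SAVED = 0xf1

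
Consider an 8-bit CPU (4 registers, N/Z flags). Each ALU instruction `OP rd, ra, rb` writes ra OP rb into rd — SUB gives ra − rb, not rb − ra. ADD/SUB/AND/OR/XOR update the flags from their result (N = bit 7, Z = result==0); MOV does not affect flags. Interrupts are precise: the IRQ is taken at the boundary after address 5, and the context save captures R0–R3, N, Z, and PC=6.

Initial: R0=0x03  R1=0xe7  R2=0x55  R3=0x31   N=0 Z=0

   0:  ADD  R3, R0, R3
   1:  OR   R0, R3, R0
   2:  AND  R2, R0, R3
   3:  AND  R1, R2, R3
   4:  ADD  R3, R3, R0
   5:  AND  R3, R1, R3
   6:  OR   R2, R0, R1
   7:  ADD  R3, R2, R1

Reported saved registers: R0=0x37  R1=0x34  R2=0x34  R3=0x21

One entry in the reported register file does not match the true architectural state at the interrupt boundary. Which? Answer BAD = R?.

BAD = R3

after  0: R0=0x03 R1=0xe7 R2=0x55 R3=0x34  N=0 Z=0
after  1: R0=0x37 R1=0xe7 R2=0x55 R3=0x34  N=0 Z=0
after  2: R0=0x37 R1=0xe7 R2=0x34 R3=0x34  N=0 Z=0
after  3: R0=0x37 R1=0x34 R2=0x34 R3=0x34  N=0 Z=0
after  4: R0=0x37 R1=0x34 R2=0x34 R3=0x6b  N=0 Z=0
after  5: R0=0x37 R1=0x34 R2=0x34 R3=0x20  N=0 Z=0
-- IRQ taken; context saved, return-PC = 6 --
mismatch: R3: reported 0x21 vs actual 0x20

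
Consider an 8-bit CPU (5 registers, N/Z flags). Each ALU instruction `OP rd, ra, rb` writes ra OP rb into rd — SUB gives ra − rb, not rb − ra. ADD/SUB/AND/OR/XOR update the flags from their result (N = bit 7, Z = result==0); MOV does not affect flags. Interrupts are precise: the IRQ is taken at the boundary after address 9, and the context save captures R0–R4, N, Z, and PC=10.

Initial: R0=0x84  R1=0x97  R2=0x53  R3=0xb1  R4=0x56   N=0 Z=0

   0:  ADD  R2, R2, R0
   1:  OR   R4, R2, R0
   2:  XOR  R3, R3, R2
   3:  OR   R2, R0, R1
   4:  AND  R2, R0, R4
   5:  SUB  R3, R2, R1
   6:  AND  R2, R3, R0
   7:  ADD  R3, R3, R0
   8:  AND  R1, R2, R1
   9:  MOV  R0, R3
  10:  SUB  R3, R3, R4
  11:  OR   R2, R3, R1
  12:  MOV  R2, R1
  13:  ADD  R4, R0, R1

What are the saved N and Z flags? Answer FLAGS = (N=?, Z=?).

after  0: R0=0x84 R1=0x97 R2=0xd7 R3=0xb1 R4=0x56  N=1 Z=0
after  1: R0=0x84 R1=0x97 R2=0xd7 R3=0xb1 R4=0xd7  N=1 Z=0
after  2: R0=0x84 R1=0x97 R2=0xd7 R3=0x66 R4=0xd7  N=0 Z=0
after  3: R0=0x84 R1=0x97 R2=0x97 R3=0x66 R4=0xd7  N=1 Z=0
after  4: R0=0x84 R1=0x97 R2=0x84 R3=0x66 R4=0xd7  N=1 Z=0
after  5: R0=0x84 R1=0x97 R2=0x84 R3=0xed R4=0xd7  N=1 Z=0
after  6: R0=0x84 R1=0x97 R2=0x84 R3=0xed R4=0xd7  N=1 Z=0
after  7: R0=0x84 R1=0x97 R2=0x84 R3=0x71 R4=0xd7  N=0 Z=0
after  8: R0=0x84 R1=0x84 R2=0x84 R3=0x71 R4=0xd7  N=1 Z=0
after  9: R0=0x71 R1=0x84 R2=0x84 R3=0x71 R4=0xd7  N=1 Z=0
-- IRQ taken; context saved, return-PC = 10 --

FLAGS = (N=1, Z=0)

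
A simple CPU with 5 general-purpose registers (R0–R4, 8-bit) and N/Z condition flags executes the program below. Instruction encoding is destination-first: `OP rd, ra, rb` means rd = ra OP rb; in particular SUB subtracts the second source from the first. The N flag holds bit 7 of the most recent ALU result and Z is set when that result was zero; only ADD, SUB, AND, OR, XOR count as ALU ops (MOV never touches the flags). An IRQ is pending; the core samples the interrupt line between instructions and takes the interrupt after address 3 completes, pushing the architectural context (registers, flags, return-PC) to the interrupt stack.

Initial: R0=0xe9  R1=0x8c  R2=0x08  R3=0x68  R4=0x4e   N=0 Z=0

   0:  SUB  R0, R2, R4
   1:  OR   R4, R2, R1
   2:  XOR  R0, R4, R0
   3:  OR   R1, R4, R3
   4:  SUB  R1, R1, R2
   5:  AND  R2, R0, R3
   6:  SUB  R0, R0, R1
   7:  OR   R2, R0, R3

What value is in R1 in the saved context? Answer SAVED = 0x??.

SAVED = 0xec

after  0: R0=0xba R1=0x8c R2=0x08 R3=0x68 R4=0x4e  N=1 Z=0
after  1: R0=0xba R1=0x8c R2=0x08 R3=0x68 R4=0x8c  N=1 Z=0
after  2: R0=0x36 R1=0x8c R2=0x08 R3=0x68 R4=0x8c  N=0 Z=0
after  3: R0=0x36 R1=0xec R2=0x08 R3=0x68 R4=0x8c  N=1 Z=0
-- IRQ taken; context saved, return-PC = 4 --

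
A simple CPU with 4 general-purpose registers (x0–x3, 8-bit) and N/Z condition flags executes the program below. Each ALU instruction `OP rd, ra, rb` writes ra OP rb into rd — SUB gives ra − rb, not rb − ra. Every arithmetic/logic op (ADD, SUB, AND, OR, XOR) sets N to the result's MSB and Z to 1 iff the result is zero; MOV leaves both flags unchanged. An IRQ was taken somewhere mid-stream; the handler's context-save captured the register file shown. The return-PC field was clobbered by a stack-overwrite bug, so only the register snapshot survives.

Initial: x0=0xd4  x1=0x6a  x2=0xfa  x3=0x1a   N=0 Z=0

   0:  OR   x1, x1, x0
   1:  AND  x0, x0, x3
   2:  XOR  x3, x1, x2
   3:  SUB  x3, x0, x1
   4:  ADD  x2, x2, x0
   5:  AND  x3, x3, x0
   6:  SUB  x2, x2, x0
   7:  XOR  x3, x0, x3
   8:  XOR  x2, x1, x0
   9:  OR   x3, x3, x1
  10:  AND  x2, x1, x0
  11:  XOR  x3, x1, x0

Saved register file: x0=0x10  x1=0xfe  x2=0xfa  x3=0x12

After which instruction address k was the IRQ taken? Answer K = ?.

K = 3

after  0: x0=0xd4 x1=0xfe x2=0xfa x3=0x1a  N=1 Z=0
after  1: x0=0x10 x1=0xfe x2=0xfa x3=0x1a  N=0 Z=0
after  2: x0=0x10 x1=0xfe x2=0xfa x3=0x04  N=0 Z=0
after  3: x0=0x10 x1=0xfe x2=0xfa x3=0x12  N=0 Z=0
-- IRQ taken; context saved, return-PC = 4 --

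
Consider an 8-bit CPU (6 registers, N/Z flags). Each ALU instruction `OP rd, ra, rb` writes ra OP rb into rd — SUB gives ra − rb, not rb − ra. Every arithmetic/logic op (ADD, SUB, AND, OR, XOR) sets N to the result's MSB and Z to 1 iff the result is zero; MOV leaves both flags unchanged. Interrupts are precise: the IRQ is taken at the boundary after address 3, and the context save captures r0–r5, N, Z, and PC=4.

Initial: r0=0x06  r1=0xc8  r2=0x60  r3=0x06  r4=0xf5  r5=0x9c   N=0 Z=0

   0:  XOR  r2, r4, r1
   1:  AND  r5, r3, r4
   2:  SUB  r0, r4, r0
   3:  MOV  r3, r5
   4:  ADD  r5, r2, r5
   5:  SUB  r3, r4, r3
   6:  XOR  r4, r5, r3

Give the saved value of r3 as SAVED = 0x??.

after  0: r0=0x06 r1=0xc8 r2=0x3d r3=0x06 r4=0xf5 r5=0x9c  N=0 Z=0
after  1: r0=0x06 r1=0xc8 r2=0x3d r3=0x06 r4=0xf5 r5=0x04  N=0 Z=0
after  2: r0=0xef r1=0xc8 r2=0x3d r3=0x06 r4=0xf5 r5=0x04  N=1 Z=0
after  3: r0=0xef r1=0xc8 r2=0x3d r3=0x04 r4=0xf5 r5=0x04  N=1 Z=0
-- IRQ taken; context saved, return-PC = 4 --

SAVED = 0x04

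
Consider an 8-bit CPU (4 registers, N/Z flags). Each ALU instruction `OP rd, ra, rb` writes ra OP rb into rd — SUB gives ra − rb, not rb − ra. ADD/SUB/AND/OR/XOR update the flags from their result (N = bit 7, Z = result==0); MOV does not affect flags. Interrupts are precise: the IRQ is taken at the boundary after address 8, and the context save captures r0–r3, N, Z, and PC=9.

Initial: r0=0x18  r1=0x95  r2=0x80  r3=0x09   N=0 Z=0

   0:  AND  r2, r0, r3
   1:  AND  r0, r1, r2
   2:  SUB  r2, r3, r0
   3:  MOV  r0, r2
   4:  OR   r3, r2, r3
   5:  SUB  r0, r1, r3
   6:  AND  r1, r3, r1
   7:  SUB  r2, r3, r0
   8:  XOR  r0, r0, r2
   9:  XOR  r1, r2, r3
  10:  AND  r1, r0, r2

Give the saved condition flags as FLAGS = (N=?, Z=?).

after  0: r0=0x18 r1=0x95 r2=0x08 r3=0x09  N=0 Z=0
after  1: r0=0x00 r1=0x95 r2=0x08 r3=0x09  N=0 Z=1
after  2: r0=0x00 r1=0x95 r2=0x09 r3=0x09  N=0 Z=0
after  3: r0=0x09 r1=0x95 r2=0x09 r3=0x09  N=0 Z=0
after  4: r0=0x09 r1=0x95 r2=0x09 r3=0x09  N=0 Z=0
after  5: r0=0x8c r1=0x95 r2=0x09 r3=0x09  N=1 Z=0
after  6: r0=0x8c r1=0x01 r2=0x09 r3=0x09  N=0 Z=0
after  7: r0=0x8c r1=0x01 r2=0x7d r3=0x09  N=0 Z=0
after  8: r0=0xf1 r1=0x01 r2=0x7d r3=0x09  N=1 Z=0
-- IRQ taken; context saved, return-PC = 9 --

FLAGS = (N=1, Z=0)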